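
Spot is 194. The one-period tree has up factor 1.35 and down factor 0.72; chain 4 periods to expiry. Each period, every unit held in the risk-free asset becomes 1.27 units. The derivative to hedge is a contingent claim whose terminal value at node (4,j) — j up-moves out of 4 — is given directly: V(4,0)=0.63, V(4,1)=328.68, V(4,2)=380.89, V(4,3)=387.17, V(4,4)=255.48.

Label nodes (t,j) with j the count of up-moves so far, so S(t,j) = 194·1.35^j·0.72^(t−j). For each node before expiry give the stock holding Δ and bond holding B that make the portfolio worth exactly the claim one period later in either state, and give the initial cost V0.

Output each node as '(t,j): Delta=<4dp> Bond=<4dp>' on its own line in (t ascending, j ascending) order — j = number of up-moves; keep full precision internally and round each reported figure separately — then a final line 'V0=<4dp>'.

(0,0): Delta=-0.3312 Bond=183.3035
(1,0): Delta=0.1526 Bond=165.2216
(1,1): Delta=-0.3688 Bond=242.6244
(2,0): Delta=1.0842 Bond=116.1405
(2,1): Delta=0.0803 Bond=223.4593
(2,2): Delta=-0.4036 Bond=320.4492
(3,0): Delta=7.1912 Bond=-294.7120
(3,1): Delta=0.6104 Bond=211.8200
(3,2): Delta=0.0392 Bond=294.2621
(3,3): Delta=-0.4379 Bond=423.3645
V0=119.0460

Risk-neutral probability p* = (R−d)/(u−d) = (1.27−0.72)/(1.35−0.72) = 0.8730.
Terminal payoffs: V(4,0)=0.6300, V(4,1)=328.6800, V(4,2)=380.8900, V(4,3)=387.1700, V(4,4)=255.4800
Node (3,0) S=72.4101: V=(p*·328.6800+(1−p*)·0.6300)/1.27=226.0022; Δ=(328.6800−0.6300)/(97.7537−52.1353)=7.1912; B=V−Δ·S=-294.7120
Node (3,1) S=135.7690: V=(p*·380.8900+(1−p*)·328.6800)/1.27=294.6930; Δ=(380.8900−328.6800)/(183.2881−97.7537)=0.6104; B=V−Δ·S=211.8200
Node (3,2) S=254.5668: V=(p*·387.1700+(1−p*)·380.8900)/1.27=304.2303; Δ=(387.1700−380.8900)/(343.6652−183.2881)=0.0392; B=V−Δ·S=294.2621
Node (3,3) S=477.3128: V=(p*·255.4800+(1−p*)·387.1700)/1.27=214.3327; Δ=(255.4800−387.1700)/(644.3722−343.6652)=-0.4379; B=V−Δ·S=423.3645
Node (2,0) S=100.5696: V=(p*·294.6930+(1−p*)·226.0022)/1.27=225.1735; Δ=(294.6930−226.0022)/(135.7690−72.4101)=1.0842; B=V−Δ·S=116.1405
Node (2,1) S=188.5680: V=(p*·304.2303+(1−p*)·294.6930)/1.27=238.5978; Δ=(304.2303−294.6930)/(254.5668−135.7690)=0.0803; B=V−Δ·S=223.4593
Node (2,2) S=353.5650: V=(p*·214.3327+(1−p*)·304.2303)/1.27=177.7546; Δ=(214.3327−304.2303)/(477.3128−254.5668)=-0.4036; B=V−Δ·S=320.4492
Node (1,0) S=139.6800: V=(p*·238.5978+(1−p*)·225.1735)/1.27=186.5301; Δ=(238.5978−225.1735)/(188.5680−100.5696)=0.1526; B=V−Δ·S=165.2216
Node (1,1) S=261.9000: V=(p*·177.7546+(1−p*)·238.5978)/1.27=146.0478; Δ=(177.7546−238.5978)/(353.5650−188.5680)=-0.3688; B=V−Δ·S=242.6244
Node (0,0) S=194.0000: V=(p*·146.0478+(1−p*)·186.5301)/1.27=119.0460; Δ=(146.0478−186.5301)/(261.9000−139.6800)=-0.3312; B=V−Δ·S=183.3035
Self-financing check: at every node Δ·S+B equals the discounted successor values.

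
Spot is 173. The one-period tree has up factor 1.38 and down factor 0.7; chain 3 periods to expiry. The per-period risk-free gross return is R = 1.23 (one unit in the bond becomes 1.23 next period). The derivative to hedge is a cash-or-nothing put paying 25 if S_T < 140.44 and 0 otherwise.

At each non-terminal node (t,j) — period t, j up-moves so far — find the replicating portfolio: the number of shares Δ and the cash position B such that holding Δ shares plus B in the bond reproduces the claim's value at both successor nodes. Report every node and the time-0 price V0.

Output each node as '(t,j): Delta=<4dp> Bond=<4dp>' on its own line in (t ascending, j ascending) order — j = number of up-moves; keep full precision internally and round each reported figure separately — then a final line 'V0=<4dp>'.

(0,0): Delta=-0.0483 Bond=10.0288
(1,0): Delta=-0.1924 Bond=29.7828
(1,1): Delta=-0.0276 Bond=7.3975
(2,0): Delta=0.0000 Bond=20.3252
(2,1): Delta=-0.2200 Bond=41.2482
(2,2): Delta=0.0000 Bond=0.0000
V0=1.6727

Under the risk-neutral measure, an up-move has probability p* = (R−d)/(u−d) = 0.7794 and values discount at R = 1.23.
Payoff layer (t=3): V(3,0)=25.0000, V(3,1)=25.0000, V(3,2)=0.0000, V(3,3)=0.0000
(2,0): S=84.7700. Δ = (V_up−V_dn)/(S_up−S_dn) = (25.0000−25.0000)/(116.9826−59.3390) = 0.0000. V = [p*·25.0000 + (1−p*)·25.0000]/1.23 = 20.3252. B = V − Δ·S = 20.3252.
(2,1): S=167.1180. Δ = (V_up−V_dn)/(S_up−S_dn) = (0.0000−25.0000)/(230.6228−116.9826) = -0.2200. V = [p*·0.0000 + (1−p*)·25.0000]/1.23 = 4.4835. B = V − Δ·S = 41.2482.
(2,2): S=329.4612. Δ = (V_up−V_dn)/(S_up−S_dn) = (0.0000−0.0000)/(454.6565−230.6228) = 0.0000. V = [p*·0.0000 + (1−p*)·0.0000]/1.23 = 0.0000. B = V − Δ·S = 0.0000.
(1,0): S=121.1000. Δ = (V_up−V_dn)/(S_up−S_dn) = (4.4835−20.3252)/(167.1180−84.7700) = -0.1924. V = [p*·4.4835 + (1−p*)·20.3252]/1.23 = 6.4862. B = V − Δ·S = 29.7828.
(1,1): S=238.7400. Δ = (V_up−V_dn)/(S_up−S_dn) = (0.0000−4.4835)/(329.4612−167.1180) = -0.0276. V = [p*·0.0000 + (1−p*)·4.4835]/1.23 = 0.8041. B = V − Δ·S = 7.3975.
(0,0): S=173.0000. Δ = (V_up−V_dn)/(S_up−S_dn) = (0.8041−6.4862)/(238.7400−121.1000) = -0.0483. V = [p*·0.8041 + (1−p*)·6.4862]/1.23 = 1.6727. B = V − Δ·S = 10.0288.
Check: Δ(0,0)·S0 + B(0,0) = 1.6727 = V0.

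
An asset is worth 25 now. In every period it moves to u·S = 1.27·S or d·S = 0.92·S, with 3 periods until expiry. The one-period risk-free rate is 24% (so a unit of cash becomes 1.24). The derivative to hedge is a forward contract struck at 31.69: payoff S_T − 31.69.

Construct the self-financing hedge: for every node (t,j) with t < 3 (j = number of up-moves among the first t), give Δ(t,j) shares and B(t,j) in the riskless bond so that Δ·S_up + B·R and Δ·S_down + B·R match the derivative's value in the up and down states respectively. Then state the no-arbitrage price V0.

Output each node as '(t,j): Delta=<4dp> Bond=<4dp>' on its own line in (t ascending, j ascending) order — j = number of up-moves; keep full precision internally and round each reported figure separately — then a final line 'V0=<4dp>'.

(0,0): Delta=1.0000 Bond=-16.6210
(1,0): Delta=1.0000 Bond=-20.6100
(1,1): Delta=1.0000 Bond=-20.6100
(2,0): Delta=1.0000 Bond=-25.5565
(2,1): Delta=1.0000 Bond=-25.5565
(2,2): Delta=1.0000 Bond=-25.5565
V0=8.3790

The replicating-portfolio and risk-neutral prices coincide; use p* = (1.24−0.92)/(1.27−0.92) = 0.9143 for the latter.
At expiry t=3: V(3,0)=-12.2228, V(3,1)=-4.8168, V(3,2)=5.4067, V(3,3)=19.5196
Node (2,0) S=21.1600: V=(p*·-4.8168+(1−p*)·-12.2228)/1.24=-4.3965; Δ=(-4.8168−-12.2228)/(26.8732−19.4672)=1.0000; B=V−Δ·S=-25.5565
Node (2,1) S=29.2100: V=(p*·5.4067+(1−p*)·-4.8168)/1.24=3.6535; Δ=(5.4067−-4.8168)/(37.0967−26.8732)=1.0000; B=V−Δ·S=-25.5565
Node (2,2) S=40.3225: V=(p*·19.5196+(1−p*)·5.4067)/1.24=14.7660; Δ=(19.5196−5.4067)/(51.2096−37.0967)=1.0000; B=V−Δ·S=-25.5565
Node (1,0) S=23.0000: V=(p*·3.6535+(1−p*)·-4.3965)/1.24=2.3900; Δ=(3.6535−-4.3965)/(29.2100−21.1600)=1.0000; B=V−Δ·S=-20.6100
Node (1,1) S=31.7500: V=(p*·14.7660+(1−p*)·3.6535)/1.24=11.1400; Δ=(14.7660−3.6535)/(40.3225−29.2100)=1.0000; B=V−Δ·S=-20.6100
Node (0,0) S=25.0000: V=(p*·11.1400+(1−p*)·2.3900)/1.24=8.3790; Δ=(11.1400−2.3900)/(31.7500−23.0000)=1.0000; B=V−Δ·S=-16.6210
Root portfolio cost Δ·25+B reproduces V0=8.3790.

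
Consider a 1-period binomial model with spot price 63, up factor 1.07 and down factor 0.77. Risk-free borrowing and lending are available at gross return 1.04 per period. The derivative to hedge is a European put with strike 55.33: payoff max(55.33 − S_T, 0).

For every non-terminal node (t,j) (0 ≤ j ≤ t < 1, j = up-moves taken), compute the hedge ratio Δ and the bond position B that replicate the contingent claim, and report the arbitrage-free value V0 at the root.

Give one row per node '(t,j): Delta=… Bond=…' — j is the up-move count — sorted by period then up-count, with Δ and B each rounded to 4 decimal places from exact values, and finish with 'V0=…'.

Since d<R<u, set p* = (R−d)/(u−d) = 0.9000; price each node as the discounted p*-expectation of its children.
Payoff layer (t=1): V(1,0)=6.8200, V(1,1)=0.0000
  t=0,j=0: stock 63.0000 → up 67.4100 (V=0.0000), down 48.5100 (V=6.8200). Price 0.6558; hedge Δ=-0.3608, bond B=23.3891.
Self-financing check: at every node Δ·S+B equals the discounted successor values.

(0,0): Delta=-0.3608 Bond=23.3891
V0=0.6558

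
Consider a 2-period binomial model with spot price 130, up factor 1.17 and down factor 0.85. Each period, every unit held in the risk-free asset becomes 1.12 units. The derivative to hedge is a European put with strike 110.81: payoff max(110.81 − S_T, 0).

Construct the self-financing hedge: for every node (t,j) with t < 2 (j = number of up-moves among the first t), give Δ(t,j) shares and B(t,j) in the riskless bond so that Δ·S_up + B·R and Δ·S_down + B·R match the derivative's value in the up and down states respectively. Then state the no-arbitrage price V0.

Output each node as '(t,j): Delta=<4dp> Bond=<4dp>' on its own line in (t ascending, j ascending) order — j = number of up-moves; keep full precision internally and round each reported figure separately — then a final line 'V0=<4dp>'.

Risk-neutral probability p* = (R−d)/(u−d) = (1.12−0.85)/(1.17−0.85) = 0.8438.
Payoff layer (t=2): V(2,0)=16.8850, V(2,1)=0.0000, V(2,2)=0.0000
Node (1,0) S=110.5000: V=(p*·0.0000+(1−p*)·16.8850)/1.12=2.3556; Δ=(0.0000−16.8850)/(129.2850−93.9250)=-0.4775; B=V−Δ·S=55.1212
Node (1,1) S=152.1000: V=(p*·0.0000+(1−p*)·0.0000)/1.12=0.0000; Δ=(0.0000−0.0000)/(177.9570−129.2850)=0.0000; B=V−Δ·S=0.0000
Node (0,0) S=130.0000: V=(p*·0.0000+(1−p*)·2.3556)/1.12=0.3286; Δ=(0.0000−2.3556)/(152.1000−110.5000)=-0.0566; B=V−Δ·S=7.6899
Each (Δ,B) replicates both successor values, so the strategy is self-financing and V0 is arbitrage-free.

(0,0): Delta=-0.0566 Bond=7.6899
(1,0): Delta=-0.4775 Bond=55.1212
(1,1): Delta=0.0000 Bond=0.0000
V0=0.3286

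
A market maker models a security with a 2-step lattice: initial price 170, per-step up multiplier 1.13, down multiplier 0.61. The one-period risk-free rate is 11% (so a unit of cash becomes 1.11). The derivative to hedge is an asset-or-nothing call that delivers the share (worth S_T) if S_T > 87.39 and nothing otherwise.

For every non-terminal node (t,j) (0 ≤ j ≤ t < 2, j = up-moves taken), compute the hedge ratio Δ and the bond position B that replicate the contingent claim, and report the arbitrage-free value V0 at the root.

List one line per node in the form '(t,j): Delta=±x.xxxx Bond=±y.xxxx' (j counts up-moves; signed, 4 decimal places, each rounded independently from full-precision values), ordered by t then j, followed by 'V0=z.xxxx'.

(0,0): Delta=1.0248 Bond=-4.2911
(1,0): Delta=2.1731 Bond=-123.8399
(1,1): Delta=1.0000 Bond=0.0000
V0=169.9241

No-arbitrage ⇒ martingale measure with p* = (R−d)/(u−d) = 0.9615.
Payoff layer (t=2): V(2,0)=0.0000, V(2,1)=117.1810, V(2,2)=217.0730
(1,0): S=103.7000. Δ = (V_up−V_dn)/(S_up−S_dn) = (117.1810−0.0000)/(117.1810−63.2570) = 2.1731. V = [p*·117.1810 + (1−p*)·0.0000]/1.11 = 101.5081. B = V − Δ·S = -123.8399.
(1,1): S=192.1000. Δ = (V_up−V_dn)/(S_up−S_dn) = (217.0730−117.1810)/(217.0730−117.1810) = 1.0000. V = [p*·217.0730 + (1−p*)·117.1810]/1.11 = 192.1000. B = V − Δ·S = 0.0000.
(0,0): S=170.0000. Δ = (V_up−V_dn)/(S_up−S_dn) = (192.1000−101.5081)/(192.1000−103.7000) = 1.0248. V = [p*·192.1000 + (1−p*)·101.5081]/1.11 = 169.9241. B = V − Δ·S = -4.2911.
Each (Δ,B) replicates both successor values, so the strategy is self-financing and V0 is arbitrage-free.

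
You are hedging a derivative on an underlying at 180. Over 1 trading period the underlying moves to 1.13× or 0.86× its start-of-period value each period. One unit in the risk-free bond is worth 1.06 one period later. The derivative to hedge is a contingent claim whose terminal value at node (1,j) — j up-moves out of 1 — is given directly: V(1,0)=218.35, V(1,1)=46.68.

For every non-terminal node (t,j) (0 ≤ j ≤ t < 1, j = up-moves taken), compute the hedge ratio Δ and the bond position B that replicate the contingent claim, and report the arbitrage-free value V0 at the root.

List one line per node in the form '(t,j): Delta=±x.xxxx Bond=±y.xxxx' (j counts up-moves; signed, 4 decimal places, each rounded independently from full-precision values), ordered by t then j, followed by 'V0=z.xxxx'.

Under the risk-neutral measure, an up-move has probability p* = (R−d)/(u−d) = 0.7407 and values discount at R = 1.06.
Payoff layer (t=1): V(1,0)=218.3500, V(1,1)=46.6800
Node (0,0) S=180.0000: V=(p*·46.6800+(1−p*)·218.3500)/1.06=86.0255; Δ=(46.6800−218.3500)/(203.4000−154.8000)=-3.5323; B=V−Δ·S=721.8403
The time-0 hedge costs 86.0255, which is the no-arbitrage price.

(0,0): Delta=-3.5323 Bond=721.8403
V0=86.0255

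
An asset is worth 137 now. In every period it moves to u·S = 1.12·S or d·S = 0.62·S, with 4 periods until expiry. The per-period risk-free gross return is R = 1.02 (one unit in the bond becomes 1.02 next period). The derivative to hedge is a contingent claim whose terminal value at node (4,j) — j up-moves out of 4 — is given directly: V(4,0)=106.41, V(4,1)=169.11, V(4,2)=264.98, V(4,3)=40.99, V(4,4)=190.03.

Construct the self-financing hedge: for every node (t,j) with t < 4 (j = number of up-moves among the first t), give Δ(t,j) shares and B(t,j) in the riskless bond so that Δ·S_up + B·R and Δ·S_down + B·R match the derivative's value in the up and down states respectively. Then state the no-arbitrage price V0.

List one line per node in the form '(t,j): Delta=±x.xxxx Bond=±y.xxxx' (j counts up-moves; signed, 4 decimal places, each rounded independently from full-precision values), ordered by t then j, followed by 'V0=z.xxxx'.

(0,0): Delta=0.0000 Bond=129.1751
(1,0): Delta=-2.4933 Bond=343.5388
(1,1): Delta=0.3451 Bond=78.8135
(2,0): Delta=3.3225 Bond=44.1343
(2,1): Delta=-3.2981 Bond=426.9784
(2,2): Delta=0.8493 Bond=-6.2574
(3,0): Delta=3.8406 Bond=28.1000
(3,1): Delta=3.2508 Bond=49.2463
(3,2): Delta=-4.2045 Bond=532.0859
(3,3): Delta=1.5487 Bond=-140.9996
V0=129.1778

No-arbitrage ⇒ martingale measure with p* = (R−d)/(u−d) = 0.8000.
Payoff layer (t=4): V(4,0)=106.4100, V(4,1)=169.1100, V(4,2)=264.9800, V(4,3)=40.9900, V(4,4)=190.0300
Node (3,0) S=32.6509: V=(p*·169.1100+(1−p*)·106.4100)/1.02=153.5000; Δ=(169.1100−106.4100)/(36.5690−20.2436)=3.8406; B=V−Δ·S=28.1000
Node (3,1) S=58.9823: V=(p*·264.9800+(1−p*)·169.1100)/1.02=240.9863; Δ=(264.9800−169.1100)/(66.0602−36.5690)=3.2508; B=V−Δ·S=49.2463
Node (3,2) S=106.5487: V=(p*·40.9900+(1−p*)·264.9800)/1.02=84.1059; Δ=(40.9900−264.9800)/(119.3346−66.0602)=-4.2045; B=V−Δ·S=532.0859
Node (3,3) S=192.4751: V=(p*·190.0300+(1−p*)·40.9900)/1.02=157.0804; Δ=(190.0300−40.9900)/(215.5722−119.3346)=1.5487; B=V−Δ·S=-140.9996
Node (2,0) S=52.6628: V=(p*·240.9863+(1−p*)·153.5000)/1.02=219.1069; Δ=(240.9863−153.5000)/(58.9823−32.6509)=3.3225; B=V−Δ·S=44.1343
Node (2,1) S=95.1328: V=(p*·84.1059+(1−p*)·240.9863)/1.02=113.2176; Δ=(84.1059−240.9863)/(106.5487−58.9823)=-3.2981; B=V−Δ·S=426.9784
Node (2,2) S=171.8528: V=(p*·157.0804+(1−p*)·84.1059)/1.02=139.6917; Δ=(157.0804−84.1059)/(192.4751−106.5487)=0.8493; B=V−Δ·S=-6.2574
Node (1,0) S=84.9400: V=(p*·113.2176+(1−p*)·219.1069)/1.02=131.7603; Δ=(113.2176−219.1069)/(95.1328−52.6628)=-2.4933; B=V−Δ·S=343.5388
Node (1,1) S=153.4400: V=(p*·139.6917+(1−p*)·113.2176)/1.02=131.7616; Δ=(139.6917−113.2176)/(171.8528−95.1328)=0.3451; B=V−Δ·S=78.8135
Node (0,0) S=137.0000: V=(p*·131.7616+(1−p*)·131.7603)/1.02=129.1778; Δ=(131.7616−131.7603)/(153.4400−84.9400)=0.0000; B=V−Δ·S=129.1751
Check: Δ(0,0)·S0 + B(0,0) = 129.1778 = V0.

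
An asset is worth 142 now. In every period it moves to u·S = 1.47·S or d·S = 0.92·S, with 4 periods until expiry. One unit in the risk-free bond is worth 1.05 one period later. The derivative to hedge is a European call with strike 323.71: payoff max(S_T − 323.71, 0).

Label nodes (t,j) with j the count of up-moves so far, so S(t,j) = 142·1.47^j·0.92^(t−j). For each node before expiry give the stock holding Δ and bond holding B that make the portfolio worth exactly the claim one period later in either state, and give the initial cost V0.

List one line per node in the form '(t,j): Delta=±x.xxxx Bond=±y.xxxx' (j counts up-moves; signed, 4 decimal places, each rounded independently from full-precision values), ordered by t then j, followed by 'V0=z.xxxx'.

(0,0): Delta=0.1654 Bond=-19.5924
(1,0): Delta=0.0644 Bond=-7.3680
(1,1): Delta=0.3698 Bond=-63.2313
(2,0): Delta=0.0000 Bond=0.0000
(2,1): Delta=0.1945 Bond=-32.7310
(2,2): Delta=0.7242 Bond=-175.1462
(3,0): Delta=0.0000 Bond=0.0000
(3,1): Delta=0.0000 Bond=0.0000
(3,2): Delta=0.5878 Bond=-145.4014
(3,3): Delta=1.0000 Bond=-308.2952
V0=3.9002

The replicating-portfolio and risk-neutral prices coincide; use p* = (1.05−0.92)/(1.47−0.92) = 0.2364 for the latter.
Payoff layer (t=4): V(4,0)=0.0000, V(4,1)=0.0000, V(4,2)=0.0000, V(4,3)=91.2710, V(4,4)=339.3574
(3,0): S=110.5737. Δ = (V_up−V_dn)/(S_up−S_dn) = (0.0000−0.0000)/(162.5433−101.7278) = 0.0000. V = [p*·0.0000 + (1−p*)·0.0000]/1.05 = 0.0000. B = V − Δ·S = 0.0000.
(3,1): S=176.6775. Δ = (V_up−V_dn)/(S_up−S_dn) = (0.0000−0.0000)/(259.7160−162.5433) = 0.0000. V = [p*·0.0000 + (1−p*)·0.0000]/1.05 = 0.0000. B = V − Δ·S = 0.0000.
(3,2): S=282.3000. Δ = (V_up−V_dn)/(S_up−S_dn) = (91.2710−0.0000)/(414.9810−259.7160) = 0.5878. V = [p*·91.2710 + (1−p*)·0.0000]/1.05 = 20.5458. B = V − Δ·S = -145.4014.
(3,3): S=451.0663. Δ = (V_up−V_dn)/(S_up−S_dn) = (339.3574−91.2710)/(663.0674−414.9810) = 1.0000. V = [p*·339.3574 + (1−p*)·91.2710]/1.05 = 142.7710. B = V − Δ·S = -308.2952.
(2,0): S=120.1888. Δ = (V_up−V_dn)/(S_up−S_dn) = (0.0000−0.0000)/(176.6775−110.5737) = 0.0000. V = [p*·0.0000 + (1−p*)·0.0000]/1.05 = 0.0000. B = V − Δ·S = 0.0000.
(2,1): S=192.0408. Δ = (V_up−V_dn)/(S_up−S_dn) = (20.5458−0.0000)/(282.3000−176.6775) = 0.1945. V = [p*·20.5458 + (1−p*)·0.0000]/1.05 = 4.6250. B = V − Δ·S = -32.7310.
(2,2): S=306.8478. Δ = (V_up−V_dn)/(S_up−S_dn) = (142.7710−20.5458)/(451.0663−282.3000) = 0.7242. V = [p*·142.7710 + (1−p*)·20.5458]/1.05 = 47.0814. B = V − Δ·S = -175.1462.
(1,0): S=130.6400. Δ = (V_up−V_dn)/(S_up−S_dn) = (4.6250−0.0000)/(192.0408−120.1888) = 0.0644. V = [p*·4.6250 + (1−p*)·0.0000]/1.05 = 1.0411. B = V − Δ·S = -7.3680.
(1,1): S=208.7400. Δ = (V_up−V_dn)/(S_up−S_dn) = (47.0814−4.6250)/(306.8478−192.0408) = 0.3698. V = [p*·47.0814 + (1−p*)·4.6250]/1.05 = 13.9621. B = V − Δ·S = -63.2313.
(0,0): S=142.0000. Δ = (V_up−V_dn)/(S_up−S_dn) = (13.9621−1.0411)/(208.7400−130.6400) = 0.1654. V = [p*·13.9621 + (1−p*)·1.0411]/1.05 = 3.9002. B = V − Δ·S = -19.5924.
Check: Δ(0,0)·S0 + B(0,0) = 3.9002 = V0.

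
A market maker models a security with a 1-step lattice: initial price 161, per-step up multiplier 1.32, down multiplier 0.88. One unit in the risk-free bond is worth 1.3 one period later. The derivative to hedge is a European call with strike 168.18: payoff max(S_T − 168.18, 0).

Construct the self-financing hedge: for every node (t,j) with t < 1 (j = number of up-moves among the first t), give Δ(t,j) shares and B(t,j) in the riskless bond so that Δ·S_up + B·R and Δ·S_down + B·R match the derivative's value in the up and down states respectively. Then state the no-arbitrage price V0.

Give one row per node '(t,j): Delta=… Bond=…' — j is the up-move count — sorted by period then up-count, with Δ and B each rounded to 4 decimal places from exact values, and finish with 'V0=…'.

(0,0): Delta=0.6259 Bond=-68.2154
V0=32.5573

No-arbitrage ⇒ martingale measure with p* = (R−d)/(u−d) = 0.9545.
Terminal values V(1,·): V(1,0)=0.0000, V(1,1)=44.3400
(0,0): S=161.0000. Δ = (V_up−V_dn)/(S_up−S_dn) = (44.3400−0.0000)/(212.5200−141.6800) = 0.6259. V = [p*·44.3400 + (1−p*)·0.0000]/1.3 = 32.5573. B = V − Δ·S = -68.2154.
Each (Δ,B) replicates both successor values, so the strategy is self-financing and V0 is arbitrage-free.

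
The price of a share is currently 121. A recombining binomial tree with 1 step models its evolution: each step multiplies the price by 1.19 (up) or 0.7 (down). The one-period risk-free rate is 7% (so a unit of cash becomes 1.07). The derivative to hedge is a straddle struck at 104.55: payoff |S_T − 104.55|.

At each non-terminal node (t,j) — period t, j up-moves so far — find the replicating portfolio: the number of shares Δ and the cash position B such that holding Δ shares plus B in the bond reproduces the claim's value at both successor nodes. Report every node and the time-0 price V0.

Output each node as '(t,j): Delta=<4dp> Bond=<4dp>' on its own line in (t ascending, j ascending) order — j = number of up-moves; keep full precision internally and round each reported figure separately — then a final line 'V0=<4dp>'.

(0,0): Delta=0.3304 Bond=-7.6035
V0=32.3761

The replicating-portfolio and risk-neutral prices coincide; use p* = (1.07−0.7)/(1.19−0.7) = 0.7551 for the latter.
Payoff layer (t=1): V(1,0)=19.8500, V(1,1)=39.4400
  t=0,j=0: stock 121.0000 → up 143.9900 (V=39.4400), down 84.7000 (V=19.8500). Price 32.3761; hedge Δ=0.3304, bond B=-7.6035.
Root portfolio cost Δ·121+B reproduces V0=32.3761.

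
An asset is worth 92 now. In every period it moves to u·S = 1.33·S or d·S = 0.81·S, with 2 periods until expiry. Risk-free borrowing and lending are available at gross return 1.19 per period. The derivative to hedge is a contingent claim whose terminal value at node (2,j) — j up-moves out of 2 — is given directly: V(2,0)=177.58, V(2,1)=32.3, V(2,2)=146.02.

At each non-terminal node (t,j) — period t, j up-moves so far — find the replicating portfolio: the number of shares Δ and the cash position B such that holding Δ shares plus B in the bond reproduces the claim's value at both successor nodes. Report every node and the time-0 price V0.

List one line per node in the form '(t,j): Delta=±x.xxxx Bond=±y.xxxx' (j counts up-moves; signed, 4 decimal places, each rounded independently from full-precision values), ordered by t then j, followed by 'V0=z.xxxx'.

Since d<R<u, set p* = (R−d)/(u−d) = 0.7308; price each node as the discounted p*-expectation of its children.
At expiry t=2: V(2,0)=177.5800, V(2,1)=32.3000, V(2,2)=146.0200
(1,0): S=74.5200. Δ = (V_up−V_dn)/(S_up−S_dn) = (32.3000−177.5800)/(99.1116−60.3612) = -3.7491. V = [p*·32.3000 + (1−p*)·177.5800]/1.19 = 60.0116. B = V − Δ·S = 339.3963.
(1,1): S=122.3600. Δ = (V_up−V_dn)/(S_up−S_dn) = (146.0200−32.3000)/(162.7388−99.1116) = 1.7873. V = [p*·146.0200 + (1−p*)·32.3000]/1.19 = 96.9774. B = V − Δ·S = -121.7149.
(0,0): S=92.0000. Δ = (V_up−V_dn)/(S_up−S_dn) = (96.9774−60.0116)/(122.3600−74.5200) = 0.7727. V = [p*·96.9774 + (1−p*)·60.0116]/1.19 = 73.1303. B = V − Δ·S = 2.0423.
The time-0 hedge costs 73.1303, which is the no-arbitrage price.

(0,0): Delta=0.7727 Bond=2.0423
(1,0): Delta=-3.7491 Bond=339.3963
(1,1): Delta=1.7873 Bond=-121.7149
V0=73.1303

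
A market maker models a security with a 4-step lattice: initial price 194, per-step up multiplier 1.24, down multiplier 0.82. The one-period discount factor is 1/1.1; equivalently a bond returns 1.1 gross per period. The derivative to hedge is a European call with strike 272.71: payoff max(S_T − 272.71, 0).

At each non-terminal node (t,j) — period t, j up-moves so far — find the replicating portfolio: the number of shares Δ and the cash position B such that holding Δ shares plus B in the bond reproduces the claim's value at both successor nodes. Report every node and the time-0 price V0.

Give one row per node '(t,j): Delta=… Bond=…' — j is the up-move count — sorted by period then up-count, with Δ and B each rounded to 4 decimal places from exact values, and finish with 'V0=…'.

(0,0): Delta=0.5498 Bond=-73.3226
(1,0): Delta=0.1682 Bond=-19.9464
(1,1): Delta=0.6760 Bond=-111.0091
(2,0): Delta=0.0000 Bond=0.0000
(2,1): Delta=0.2238 Bond=-32.9116
(2,2): Delta=0.8255 Bond=-166.7092
(3,0): Delta=0.0000 Bond=0.0000
(3,1): Delta=0.0000 Bond=0.0000
(3,2): Delta=0.2978 Bond=-54.3041
(3,3): Delta=1.0000 Bond=-247.9182
V0=33.3431

The replicating-portfolio and risk-neutral prices coincide; use p* = (1.1−0.82)/(1.24−0.82) = 0.6667 for the latter.
Terminal values V(4,·): V(4,0)=0.0000, V(4,1)=0.0000, V(4,2)=0.0000, V(4,3)=30.5957, V(4,4)=185.9475
  t=3,j=0: stock 106.9654 → up 132.6371 (V=0.0000), down 87.7116 (V=0.0000). Price 0.0000; hedge Δ=0.0000, bond B=0.0000.
  t=3,j=1: stock 161.7525 → up 200.5732 (V=0.0000), down 132.6371 (V=0.0000). Price 0.0000; hedge Δ=0.0000, bond B=0.0000.
  t=3,j=2: stock 244.6014 → up 303.3057 (V=30.5957), down 200.5732 (V=0.0000). Price 18.5429; hedge Δ=0.2978, bond B=-54.3041.
  t=3,j=3: stock 369.8851 → up 458.6575 (V=185.9475), down 303.3057 (V=30.5957). Price 121.9669; hedge Δ=1.0000, bond B=-247.9182.
  t=2,j=0: stock 130.4456 → up 161.7525 (V=0.0000), down 106.9654 (V=0.0000). Price 0.0000; hedge Δ=0.0000, bond B=0.0000.
  t=2,j=1: stock 197.2592 → up 244.6014 (V=18.5429), down 161.7525 (V=0.0000). Price 11.2381; hedge Δ=0.2238, bond B=-32.9116.
  t=2,j=2: stock 298.2944 → up 369.8851 (V=121.9669), down 244.6014 (V=18.5429). Price 79.5384; hedge Δ=0.8255, bond B=-166.7092.
  t=1,j=0: stock 159.0800 → up 197.2592 (V=11.2381), down 130.4456 (V=0.0000). Price 6.8110; hedge Δ=0.1682, bond B=-19.9464.
  t=1,j=1: stock 240.5600 → up 298.2944 (V=79.5384), down 197.2592 (V=11.2381). Price 51.6106; hedge Δ=0.6760, bond B=-111.0091.
  t=0,j=0: stock 194.0000 → up 240.5600 (V=51.6106), down 159.0800 (V=6.8110). Price 33.3431; hedge Δ=0.5498, bond B=-73.3226.
Root portfolio cost Δ·194+B reproduces V0=33.3431.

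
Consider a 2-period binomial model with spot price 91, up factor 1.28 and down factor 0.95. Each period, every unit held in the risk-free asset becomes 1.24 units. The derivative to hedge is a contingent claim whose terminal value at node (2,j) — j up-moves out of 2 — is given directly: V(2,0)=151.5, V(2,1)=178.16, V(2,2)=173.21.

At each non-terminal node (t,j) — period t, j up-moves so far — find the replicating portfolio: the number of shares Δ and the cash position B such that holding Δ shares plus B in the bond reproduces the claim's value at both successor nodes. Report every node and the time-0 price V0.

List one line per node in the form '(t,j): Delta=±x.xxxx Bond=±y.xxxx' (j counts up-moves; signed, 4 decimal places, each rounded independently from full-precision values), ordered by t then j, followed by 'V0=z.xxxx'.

The replicating-portfolio and risk-neutral prices coincide; use p* = (1.24−0.95)/(1.28−0.95) = 0.8788 for the latter.
At expiry t=2: V(2,0)=151.5000, V(2,1)=178.1600, V(2,2)=173.2100
  t=1,j=0: stock 86.4500 → up 110.6560 (V=178.1600), down 82.1275 (V=151.5000). Price 141.0714; hedge Δ=0.9345, bond B=60.2835.
  t=1,j=1: stock 116.4800 → up 149.0944 (V=173.2100), down 110.6560 (V=178.1600). Price 140.1694; hedge Δ=-0.1288, bond B=155.1694.
  t=0,j=0: stock 91.0000 → up 116.4800 (V=140.1694), down 86.4500 (V=141.0714). Price 113.1280; hedge Δ=-0.0300, bond B=115.8613.
Check: Δ(0,0)·S0 + B(0,0) = 113.1280 = V0.

(0,0): Delta=-0.0300 Bond=115.8613
(1,0): Delta=0.9345 Bond=60.2835
(1,1): Delta=-0.1288 Bond=155.1694
V0=113.1280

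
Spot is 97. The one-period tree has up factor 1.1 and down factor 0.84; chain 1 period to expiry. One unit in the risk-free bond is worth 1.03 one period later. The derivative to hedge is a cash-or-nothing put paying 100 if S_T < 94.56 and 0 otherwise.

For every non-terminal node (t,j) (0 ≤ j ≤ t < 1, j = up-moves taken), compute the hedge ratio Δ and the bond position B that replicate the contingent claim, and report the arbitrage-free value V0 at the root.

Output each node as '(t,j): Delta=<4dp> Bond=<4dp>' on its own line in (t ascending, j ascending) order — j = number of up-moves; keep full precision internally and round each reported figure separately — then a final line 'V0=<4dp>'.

Risk-neutral probability p* = (R−d)/(u−d) = (1.03−0.84)/(1.1−0.84) = 0.7308.
Terminal values V(1,·): V(1,0)=100.0000, V(1,1)=0.0000
Node (0,0) S=97.0000: V=(p*·0.0000+(1−p*)·100.0000)/1.03=26.1389; Δ=(0.0000−100.0000)/(106.7000−81.4800)=-3.9651; B=V−Δ·S=410.7543
Check: Δ(0,0)·S0 + B(0,0) = 26.1389 = V0.

(0,0): Delta=-3.9651 Bond=410.7543
V0=26.1389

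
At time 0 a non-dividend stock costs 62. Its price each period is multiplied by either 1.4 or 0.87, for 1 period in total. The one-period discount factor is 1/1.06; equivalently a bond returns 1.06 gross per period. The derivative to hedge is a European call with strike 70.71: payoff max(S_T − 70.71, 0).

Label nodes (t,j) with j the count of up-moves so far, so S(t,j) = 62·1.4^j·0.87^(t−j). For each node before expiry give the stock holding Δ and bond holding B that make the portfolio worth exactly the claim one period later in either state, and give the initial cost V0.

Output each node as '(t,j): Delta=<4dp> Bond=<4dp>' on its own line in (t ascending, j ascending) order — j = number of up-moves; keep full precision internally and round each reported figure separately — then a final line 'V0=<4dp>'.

(0,0): Delta=0.4897 Bond=-24.9169
V0=5.4416

Since d<R<u, set p* = (R−d)/(u−d) = 0.3585; price each node as the discounted p*-expectation of its children.
At expiry t=1: V(1,0)=0.0000, V(1,1)=16.0900
  t=0,j=0: stock 62.0000 → up 86.8000 (V=16.0900), down 53.9400 (V=0.0000). Price 5.4416; hedge Δ=0.4897, bond B=-24.9169.
Self-financing check: at every node Δ·S+B equals the discounted successor values.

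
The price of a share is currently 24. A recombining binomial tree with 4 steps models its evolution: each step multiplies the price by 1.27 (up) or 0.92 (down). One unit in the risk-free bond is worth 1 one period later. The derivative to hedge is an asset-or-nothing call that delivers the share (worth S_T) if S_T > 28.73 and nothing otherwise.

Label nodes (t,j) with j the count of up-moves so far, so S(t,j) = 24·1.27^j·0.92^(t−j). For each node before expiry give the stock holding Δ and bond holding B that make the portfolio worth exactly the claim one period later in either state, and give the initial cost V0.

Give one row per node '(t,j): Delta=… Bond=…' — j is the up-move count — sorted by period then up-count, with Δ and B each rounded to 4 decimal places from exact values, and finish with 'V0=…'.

Risk-neutral probability p* = (R−d)/(u−d) = (1−0.92)/(1.27−0.92) = 0.2286.
Terminal values V(4,·): V(4,0)=0.0000, V(4,1)=0.0000, V(4,2)=32.7638, V(4,3)=45.2283, V(4,4)=62.4347
Node (3,0) S=18.6885: V=(p*·0.0000+(1−p*)·0.0000)/1=0.0000; Δ=(0.0000−0.0000)/(23.7344−17.1934)=0.0000; B=V−Δ·S=0.0000
Node (3,1) S=25.7983: V=(p*·32.7638+(1−p*)·0.0000)/1=7.4889; Δ=(32.7638−0.0000)/(32.7638−23.7344)=3.6286; B=V−Δ·S=-86.1220
Node (3,2) S=35.6128: V=(p*·45.2283+(1−p*)·32.7638)/1=35.6128; Δ=(45.2283−32.7638)/(45.2283−32.7638)=1.0000; B=V−Δ·S=0.0000
Node (3,3) S=49.1612: V=(p*·62.4347+(1−p*)·45.2283)/1=49.1612; Δ=(62.4347−45.2283)/(62.4347−45.2283)=1.0000; B=V−Δ·S=0.0000
Node (2,0) S=20.3136: V=(p*·7.4889+(1−p*)·0.0000)/1=1.7117; Δ=(7.4889−0.0000)/(25.7983−18.6885)=1.0533; B=V−Δ·S=-19.6850
Node (2,1) S=28.0416: V=(p*·35.6128+(1−p*)·7.4889)/1=13.9172; Δ=(35.6128−7.4889)/(35.6128−25.7983)=2.8655; B=V−Δ·S=-66.4370
Node (2,2) S=38.7096: V=(p*·49.1612+(1−p*)·35.6128)/1=38.7096; Δ=(49.1612−35.6128)/(49.1612−35.6128)=1.0000; B=V−Δ·S=0.0000
Node (1,0) S=22.0800: V=(p*·13.9172+(1−p*)·1.7117)/1=4.5016; Δ=(13.9172−1.7117)/(28.0416−20.3136)=1.5794; B=V−Δ·S=-30.3712
Node (1,1) S=30.4800: V=(p*·38.7096+(1−p*)·13.9172)/1=19.5840; Δ=(38.7096−13.9172)/(38.7096−28.0416)=2.3240; B=V−Δ·S=-51.2514
Node (0,0) S=24.0000: V=(p*·19.5840+(1−p*)·4.5016)/1=7.9490; Δ=(19.5840−4.5016)/(30.4800−22.0800)=1.7955; B=V−Δ·S=-35.1438
Root portfolio cost Δ·24+B reproduces V0=7.9490.

(0,0): Delta=1.7955 Bond=-35.1438
(1,0): Delta=1.5794 Bond=-30.3712
(1,1): Delta=2.3240 Bond=-51.2514
(2,0): Delta=1.0533 Bond=-19.6850
(2,1): Delta=2.8655 Bond=-66.4370
(2,2): Delta=1.0000 Bond=0.0000
(3,0): Delta=0.0000 Bond=0.0000
(3,1): Delta=3.6286 Bond=-86.1220
(3,2): Delta=1.0000 Bond=0.0000
(3,3): Delta=1.0000 Bond=0.0000
V0=7.9490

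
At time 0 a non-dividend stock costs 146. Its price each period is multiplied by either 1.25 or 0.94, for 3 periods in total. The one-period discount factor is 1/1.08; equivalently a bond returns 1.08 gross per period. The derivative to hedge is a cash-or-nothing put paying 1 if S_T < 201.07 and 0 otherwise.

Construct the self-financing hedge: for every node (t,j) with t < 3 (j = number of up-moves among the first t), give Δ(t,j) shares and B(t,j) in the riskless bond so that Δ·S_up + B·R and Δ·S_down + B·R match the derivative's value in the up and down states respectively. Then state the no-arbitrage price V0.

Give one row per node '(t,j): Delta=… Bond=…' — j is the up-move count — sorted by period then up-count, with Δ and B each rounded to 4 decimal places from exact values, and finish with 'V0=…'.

(0,0): Delta=-0.0094 Bond=1.8242
(1,0): Delta=-0.0098 Bond=2.0314
(1,1): Delta=-0.0090 Bond=1.8958
(2,0): Delta=0.0000 Bond=0.9259
(2,1): Delta=-0.0188 Bond=3.7336
(2,2): Delta=0.0000 Bond=0.0000
V0=0.4544

The replicating-portfolio and risk-neutral prices coincide; use p* = (1.08−0.94)/(1.25−0.94) = 0.4516 for the latter.
Payoff layer (t=3): V(3,0)=1.0000, V(3,1)=1.0000, V(3,2)=0.0000, V(3,3)=0.0000
  t=2,j=0: stock 129.0056 → up 161.2570 (V=1.0000), down 121.2653 (V=1.0000). Price 0.9259; hedge Δ=0.0000, bond B=0.9259.
  t=2,j=1: stock 171.5500 → up 214.4375 (V=0.0000), down 161.2570 (V=1.0000). Price 0.5078; hedge Δ=-0.0188, bond B=3.7336.
  t=2,j=2: stock 228.1250 → up 285.1562 (V=0.0000), down 214.4375 (V=0.0000). Price 0.0000; hedge Δ=0.0000, bond B=0.0000.
  t=1,j=0: stock 137.2400 → up 171.5500 (V=0.5078), down 129.0056 (V=0.9259). Price 0.6825; hedge Δ=-0.0098, bond B=2.0314.
  t=1,j=1: stock 182.5000 → up 228.1250 (V=0.0000), down 171.5500 (V=0.5078). Price 0.2578; hedge Δ=-0.0090, bond B=1.8958.
  t=0,j=0: stock 146.0000 → up 182.5000 (V=0.2578), down 137.2400 (V=0.6825). Price 0.4544; hedge Δ=-0.0094, bond B=1.8242.
Each (Δ,B) replicates both successor values, so the strategy is self-financing and V0 is arbitrage-free.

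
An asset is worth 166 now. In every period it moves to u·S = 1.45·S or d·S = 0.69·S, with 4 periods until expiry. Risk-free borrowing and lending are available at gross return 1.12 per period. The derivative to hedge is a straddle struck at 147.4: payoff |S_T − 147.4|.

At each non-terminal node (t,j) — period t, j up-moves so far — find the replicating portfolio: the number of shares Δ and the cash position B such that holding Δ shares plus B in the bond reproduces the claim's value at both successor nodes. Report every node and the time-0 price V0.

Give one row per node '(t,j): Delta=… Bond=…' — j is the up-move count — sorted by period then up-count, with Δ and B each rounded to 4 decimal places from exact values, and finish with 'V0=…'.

(0,0): Delta=0.7150 Bond=-25.3120
(1,0): Delta=0.2420 Bond=25.8281
(1,1): Delta=0.8877 Bond=-69.9276
(2,0): Delta=-0.6843 Bond=102.1370
(2,1): Delta=0.5803 Bond=-27.2565
(2,2): Delta=1.0000 Bond=-117.5064
(3,0): Delta=-1.0000 Bond=131.6071
(3,1): Delta=-0.5691 Bond=101.1829
(3,2): Delta=1.0000 Bond=-131.6071
(3,3): Delta=1.0000 Bond=-131.6071
V0=93.3749

No-arbitrage ⇒ martingale measure with p* = (R−d)/(u−d) = 0.5658.
Terminal values V(4,·): V(4,0)=109.7726, V(4,1)=68.3279, V(4,2)=18.7660, V(4,3)=201.7895, V(4,4)=586.4040
  t=3,j=0: stock 54.5325 → up 79.0721 (V=68.3279), down 37.6274 (V=109.7726). Price 77.0746; hedge Δ=-1.0000, bond B=131.6071.
  t=3,j=1: stock 114.5973 → up 166.1660 (V=18.7660), down 79.0721 (V=68.3279). Price 35.9699; hedge Δ=-0.5691, bond B=101.1829.
  t=3,j=2: stock 240.8203 → up 349.1895 (V=201.7895), down 166.1660 (V=18.7660). Price 109.2132; hedge Δ=1.0000, bond B=-131.6071.
  t=3,j=3: stock 506.0718 → up 733.8040 (V=586.4040), down 349.1895 (V=201.7895). Price 374.4646; hedge Δ=1.0000, bond B=-131.6071.
  t=2,j=0: stock 79.0326 → up 114.5973 (V=35.9699), down 54.5325 (V=77.0746). Price 48.0518; hedge Δ=-0.6843, bond B=102.1370.
  t=2,j=1: stock 166.0830 → up 240.8203 (V=109.2132), down 114.5973 (V=35.9699). Price 69.1163; hedge Δ=0.5803, bond B=-27.2565.
  t=2,j=2: stock 349.0150 → up 506.0717 (V=374.4646), down 240.8203 (V=109.2132). Price 231.5086; hedge Δ=1.0000, bond B=-117.5064.
  t=1,j=0: stock 114.5400 → up 166.0830 (V=69.1163), down 79.0326 (V=48.0518). Price 53.5445; hedge Δ=0.2420, bond B=25.8281.
  t=1,j=1: stock 240.7000 → up 349.0150 (V=231.5086), down 166.0830 (V=69.1163). Price 143.7466; hedge Δ=0.8877, bond B=-69.9276.
  t=0,j=0: stock 166.0000 → up 240.7000 (V=143.7466), down 114.5400 (V=53.5445). Price 93.3749; hedge Δ=0.7150, bond B=-25.3120.
Each (Δ,B) replicates both successor values, so the strategy is self-financing and V0 is arbitrage-free.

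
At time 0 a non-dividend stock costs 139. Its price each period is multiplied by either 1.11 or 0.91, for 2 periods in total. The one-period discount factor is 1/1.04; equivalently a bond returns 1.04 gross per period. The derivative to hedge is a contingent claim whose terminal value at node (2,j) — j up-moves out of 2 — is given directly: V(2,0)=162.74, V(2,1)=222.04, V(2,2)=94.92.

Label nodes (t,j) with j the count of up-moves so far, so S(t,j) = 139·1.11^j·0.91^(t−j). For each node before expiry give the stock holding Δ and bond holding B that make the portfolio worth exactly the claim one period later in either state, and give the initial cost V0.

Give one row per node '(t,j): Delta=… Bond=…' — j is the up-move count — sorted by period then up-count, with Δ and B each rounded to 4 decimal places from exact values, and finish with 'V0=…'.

(0,0): Delta=-2.1400 Bond=446.3824
(1,0): Delta=2.3441 Bond=-102.9567
(1,1): Delta=-4.1195 Bond=769.6500
V0=148.9160

Under the risk-neutral measure, an up-move has probability p* = (R−d)/(u−d) = 0.6500 and values discount at R = 1.04.
Terminal payoffs: V(2,0)=162.7400, V(2,1)=222.0400, V(2,2)=94.9200
(1,0): S=126.4900. Δ = (V_up−V_dn)/(S_up−S_dn) = (222.0400−162.7400)/(140.4039−115.1059) = 2.3441. V = [p*·222.0400 + (1−p*)·162.7400]/1.04 = 193.5433. B = V − Δ·S = -102.9567.
(1,1): S=154.2900. Δ = (V_up−V_dn)/(S_up−S_dn) = (94.9200−222.0400)/(171.2619−140.4039) = -4.1195. V = [p*·94.9200 + (1−p*)·222.0400]/1.04 = 134.0500. B = V − Δ·S = 769.6500.
(0,0): S=139.0000. Δ = (V_up−V_dn)/(S_up−S_dn) = (134.0500−193.5433)/(154.2900−126.4900) = -2.1400. V = [p*·134.0500 + (1−p*)·193.5433]/1.04 = 148.9160. B = V − Δ·S = 446.3824.
Each (Δ,B) replicates both successor values, so the strategy is self-financing and V0 is arbitrage-free.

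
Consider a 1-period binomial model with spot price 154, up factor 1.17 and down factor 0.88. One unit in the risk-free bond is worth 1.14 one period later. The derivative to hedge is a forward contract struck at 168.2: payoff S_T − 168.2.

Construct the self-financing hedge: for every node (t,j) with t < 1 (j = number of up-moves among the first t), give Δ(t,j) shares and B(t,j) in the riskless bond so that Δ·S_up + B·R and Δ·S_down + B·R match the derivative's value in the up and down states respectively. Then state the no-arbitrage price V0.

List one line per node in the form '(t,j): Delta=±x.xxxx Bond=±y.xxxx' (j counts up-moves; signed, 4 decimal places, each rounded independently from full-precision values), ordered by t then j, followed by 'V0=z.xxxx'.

(0,0): Delta=1.0000 Bond=-147.5439
V0=6.4561

Since d<R<u, set p* = (R−d)/(u−d) = 0.8966; price each node as the discounted p*-expectation of its children.
Payoff layer (t=1): V(1,0)=-32.6800, V(1,1)=11.9800
Node (0,0) S=154.0000: V=(p*·11.9800+(1−p*)·-32.6800)/1.14=6.4561; Δ=(11.9800−-32.6800)/(180.1800−135.5200)=1.0000; B=V−Δ·S=-147.5439
Root portfolio cost Δ·154+B reproduces V0=6.4561.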